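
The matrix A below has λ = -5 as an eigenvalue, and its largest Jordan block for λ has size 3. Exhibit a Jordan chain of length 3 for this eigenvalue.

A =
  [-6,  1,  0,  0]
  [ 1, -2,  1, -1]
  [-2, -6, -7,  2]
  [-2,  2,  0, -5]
A Jordan chain for λ = -5 of length 3:
v_1 = (2, 2, -4, 4)ᵀ
v_2 = (-1, 1, -2, -2)ᵀ
v_3 = (1, 0, 0, 0)ᵀ

Let N = A − (-5)·I. We want v_3 with N^3 v_3 = 0 but N^2 v_3 ≠ 0; then v_{j-1} := N · v_j for j = 3, …, 2.

Pick v_3 = (1, 0, 0, 0)ᵀ.
Then v_2 = N · v_3 = (-1, 1, -2, -2)ᵀ.
Then v_1 = N · v_2 = (2, 2, -4, 4)ᵀ.

Sanity check: (A − (-5)·I) v_1 = (0, 0, 0, 0)ᵀ = 0. ✓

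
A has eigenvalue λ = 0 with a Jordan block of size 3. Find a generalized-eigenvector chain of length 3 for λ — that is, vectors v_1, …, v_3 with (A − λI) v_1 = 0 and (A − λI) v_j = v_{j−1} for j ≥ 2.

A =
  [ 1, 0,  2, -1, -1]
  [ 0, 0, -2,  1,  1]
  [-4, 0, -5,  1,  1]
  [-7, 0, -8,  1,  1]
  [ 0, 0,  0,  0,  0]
A Jordan chain for λ = 0 of length 3:
v_1 = (0, -1, 0, 0, 0)ᵀ
v_2 = (-1, 2, 1, 1, 0)ᵀ
v_3 = (1, 0, -1, 0, 0)ᵀ

Let N = A − (0)·I. We want v_3 with N^3 v_3 = 0 but N^2 v_3 ≠ 0; then v_{j-1} := N · v_j for j = 3, …, 2.

Pick v_3 = (1, 0, -1, 0, 0)ᵀ.
Then v_2 = N · v_3 = (-1, 2, 1, 1, 0)ᵀ.
Then v_1 = N · v_2 = (0, -1, 0, 0, 0)ᵀ.

Sanity check: (A − (0)·I) v_1 = (0, 0, 0, 0, 0)ᵀ = 0. ✓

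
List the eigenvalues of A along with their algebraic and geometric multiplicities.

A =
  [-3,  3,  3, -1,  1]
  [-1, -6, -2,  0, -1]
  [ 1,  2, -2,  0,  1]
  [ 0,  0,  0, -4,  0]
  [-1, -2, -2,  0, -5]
λ = -4: alg = 5, geom = 3

Step 1 — factor the characteristic polynomial to read off the algebraic multiplicities:
  χ_A(x) = (x + 4)^5

Step 2 — compute geometric multiplicities via the rank-nullity identity g(λ) = n − rank(A − λI):
  rank(A − (-4)·I) = 2, so dim ker(A − (-4)·I) = n − 2 = 3

Summary:
  λ = -4: algebraic multiplicity = 5, geometric multiplicity = 3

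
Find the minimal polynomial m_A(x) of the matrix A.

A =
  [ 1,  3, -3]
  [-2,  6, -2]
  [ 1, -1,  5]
x^2 - 8*x + 16

The characteristic polynomial is χ_A(x) = (x - 4)^3, so the eigenvalues are known. The minimal polynomial is
  m_A(x) = Π_λ (x − λ)^{k_λ}
where k_λ is the size of the *largest* Jordan block for λ (equivalently, the smallest k with (A − λI)^k v = 0 for every generalised eigenvector v of λ).

  λ = 4: largest Jordan block has size 2, contributing (x − 4)^2

So m_A(x) = (x - 4)^2 = x^2 - 8*x + 16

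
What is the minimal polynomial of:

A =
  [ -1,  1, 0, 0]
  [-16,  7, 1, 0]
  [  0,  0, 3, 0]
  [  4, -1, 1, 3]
x^3 - 9*x^2 + 27*x - 27

The characteristic polynomial is χ_A(x) = (x - 3)^4, so the eigenvalues are known. The minimal polynomial is
  m_A(x) = Π_λ (x − λ)^{k_λ}
where k_λ is the size of the *largest* Jordan block for λ (equivalently, the smallest k with (A − λI)^k v = 0 for every generalised eigenvector v of λ).

  λ = 3: largest Jordan block has size 3, contributing (x − 3)^3

So m_A(x) = (x - 3)^3 = x^3 - 9*x^2 + 27*x - 27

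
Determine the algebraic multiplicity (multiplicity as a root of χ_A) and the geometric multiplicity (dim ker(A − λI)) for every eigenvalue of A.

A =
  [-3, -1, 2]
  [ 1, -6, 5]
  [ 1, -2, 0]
λ = -3: alg = 3, geom = 1

Step 1 — factor the characteristic polynomial to read off the algebraic multiplicities:
  χ_A(x) = (x + 3)^3

Step 2 — compute geometric multiplicities via the rank-nullity identity g(λ) = n − rank(A − λI):
  rank(A − (-3)·I) = 2, so dim ker(A − (-3)·I) = n − 2 = 1

Summary:
  λ = -3: algebraic multiplicity = 3, geometric multiplicity = 1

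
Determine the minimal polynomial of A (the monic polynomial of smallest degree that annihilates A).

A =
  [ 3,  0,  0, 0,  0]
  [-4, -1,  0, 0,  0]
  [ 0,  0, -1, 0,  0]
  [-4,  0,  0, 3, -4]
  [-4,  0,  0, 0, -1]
x^2 - 2*x - 3

The characteristic polynomial is χ_A(x) = (x - 3)^2*(x + 1)^3, so the eigenvalues are known. The minimal polynomial is
  m_A(x) = Π_λ (x − λ)^{k_λ}
where k_λ is the size of the *largest* Jordan block for λ (equivalently, the smallest k with (A − λI)^k v = 0 for every generalised eigenvector v of λ).

  λ = -1: largest Jordan block has size 1, contributing (x + 1)
  λ = 3: largest Jordan block has size 1, contributing (x − 3)

So m_A(x) = (x - 3)*(x + 1) = x^2 - 2*x - 3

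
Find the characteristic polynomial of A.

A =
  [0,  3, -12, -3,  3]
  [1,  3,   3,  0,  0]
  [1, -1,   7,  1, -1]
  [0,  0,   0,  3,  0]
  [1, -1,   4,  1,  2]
x^5 - 15*x^4 + 90*x^3 - 270*x^2 + 405*x - 243

Expanding det(x·I − A) (e.g. by cofactor expansion or by noting that A is similar to its Jordan form J, which has the same characteristic polynomial as A) gives
  χ_A(x) = x^5 - 15*x^4 + 90*x^3 - 270*x^2 + 405*x - 243
which factors as (x - 3)^5. The eigenvalues (with algebraic multiplicities) are λ = 3 with multiplicity 5.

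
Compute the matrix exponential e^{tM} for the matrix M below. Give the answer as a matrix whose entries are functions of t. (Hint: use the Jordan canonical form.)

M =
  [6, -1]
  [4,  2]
e^{tM} =
  [2*t*exp(4*t) + exp(4*t), -t*exp(4*t)]
  [4*t*exp(4*t), -2*t*exp(4*t) + exp(4*t)]

Strategy: write M = P · J · P⁻¹ where J is a Jordan canonical form, so e^{tM} = P · e^{tJ} · P⁻¹, and e^{tJ} can be computed block-by-block.

M has Jordan form
J =
  [4, 1]
  [0, 4]
(up to reordering of blocks).

Per-block formulas:
  For a 2×2 Jordan block J_2(4): exp(t · J_2(4)) = e^(4t)·(I + t·N), where N is the 2×2 nilpotent shift.

After assembling e^{tJ} and conjugating by P, we get:

e^{tM} =
  [2*t*exp(4*t) + exp(4*t), -t*exp(4*t)]
  [4*t*exp(4*t), -2*t*exp(4*t) + exp(4*t)]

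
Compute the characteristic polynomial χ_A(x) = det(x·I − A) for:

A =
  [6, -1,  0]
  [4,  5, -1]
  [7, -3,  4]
x^3 - 15*x^2 + 75*x - 125

Expanding det(x·I − A) (e.g. by cofactor expansion or by noting that A is similar to its Jordan form J, which has the same characteristic polynomial as A) gives
  χ_A(x) = x^3 - 15*x^2 + 75*x - 125
which factors as (x - 5)^3. The eigenvalues (with algebraic multiplicities) are λ = 5 with multiplicity 3.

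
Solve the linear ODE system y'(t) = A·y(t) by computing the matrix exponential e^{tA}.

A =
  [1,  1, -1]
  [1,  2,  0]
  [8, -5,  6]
e^{tA} =
  [-3*t^2*exp(3*t)/2 - 2*t*exp(3*t) + exp(3*t), t^2*exp(3*t) + t*exp(3*t), -t^2*exp(3*t)/2 - t*exp(3*t)]
  [-3*t^2*exp(3*t)/2 + t*exp(3*t), t^2*exp(3*t) - t*exp(3*t) + exp(3*t), -t^2*exp(3*t)/2]
  [3*t^2*exp(3*t)/2 + 8*t*exp(3*t), -t^2*exp(3*t) - 5*t*exp(3*t), t^2*exp(3*t)/2 + 3*t*exp(3*t) + exp(3*t)]

Strategy: write A = P · J · P⁻¹ where J is a Jordan canonical form, so e^{tA} = P · e^{tJ} · P⁻¹, and e^{tJ} can be computed block-by-block.

A has Jordan form
J =
  [3, 1, 0]
  [0, 3, 1]
  [0, 0, 3]
(up to reordering of blocks).

Per-block formulas:
  For a 3×3 Jordan block J_3(3): exp(t · J_3(3)) = e^(3t)·(I + t·N + (t^2/2)·N^2), where N is the 3×3 nilpotent shift.

After assembling e^{tJ} and conjugating by P, we get:

e^{tA} =
  [-3*t^2*exp(3*t)/2 - 2*t*exp(3*t) + exp(3*t), t^2*exp(3*t) + t*exp(3*t), -t^2*exp(3*t)/2 - t*exp(3*t)]
  [-3*t^2*exp(3*t)/2 + t*exp(3*t), t^2*exp(3*t) - t*exp(3*t) + exp(3*t), -t^2*exp(3*t)/2]
  [3*t^2*exp(3*t)/2 + 8*t*exp(3*t), -t^2*exp(3*t) - 5*t*exp(3*t), t^2*exp(3*t)/2 + 3*t*exp(3*t) + exp(3*t)]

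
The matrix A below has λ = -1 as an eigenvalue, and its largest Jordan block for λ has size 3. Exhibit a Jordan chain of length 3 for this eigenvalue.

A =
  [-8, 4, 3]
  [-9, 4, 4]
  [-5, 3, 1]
A Jordan chain for λ = -1 of length 3:
v_1 = (-2, -2, -2)ᵀ
v_2 = (-7, -9, -5)ᵀ
v_3 = (1, 0, 0)ᵀ

Let N = A − (-1)·I. We want v_3 with N^3 v_3 = 0 but N^2 v_3 ≠ 0; then v_{j-1} := N · v_j for j = 3, …, 2.

Pick v_3 = (1, 0, 0)ᵀ.
Then v_2 = N · v_3 = (-7, -9, -5)ᵀ.
Then v_1 = N · v_2 = (-2, -2, -2)ᵀ.

Sanity check: (A − (-1)·I) v_1 = (0, 0, 0)ᵀ = 0. ✓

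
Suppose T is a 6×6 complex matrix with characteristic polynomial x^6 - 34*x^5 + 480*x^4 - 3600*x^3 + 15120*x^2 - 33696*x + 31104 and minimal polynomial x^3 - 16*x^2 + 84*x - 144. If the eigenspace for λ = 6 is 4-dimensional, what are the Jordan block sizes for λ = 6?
Block sizes for λ = 6: [2, 1, 1, 1]

Step 1 — from the characteristic polynomial, algebraic multiplicity of λ = 6 is 5. From dim ker(T − (6)·I) = 4, there are exactly 4 Jordan blocks for λ = 6.
Step 2 — from the minimal polynomial, the factor (x − 6)^2 tells us the largest block for λ = 6 has size 2.
Step 3 — with total size 5, 4 blocks, and largest block 2, the block sizes (in nonincreasing order) are [2, 1, 1, 1].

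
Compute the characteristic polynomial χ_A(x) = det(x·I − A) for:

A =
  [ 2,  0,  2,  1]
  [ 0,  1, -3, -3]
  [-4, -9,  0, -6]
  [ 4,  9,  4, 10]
x^4 - 13*x^3 + 60*x^2 - 112*x + 64

Expanding det(x·I − A) (e.g. by cofactor expansion or by noting that A is similar to its Jordan form J, which has the same characteristic polynomial as A) gives
  χ_A(x) = x^4 - 13*x^3 + 60*x^2 - 112*x + 64
which factors as (x - 4)^3*(x - 1). The eigenvalues (with algebraic multiplicities) are λ = 1 with multiplicity 1, λ = 4 with multiplicity 3.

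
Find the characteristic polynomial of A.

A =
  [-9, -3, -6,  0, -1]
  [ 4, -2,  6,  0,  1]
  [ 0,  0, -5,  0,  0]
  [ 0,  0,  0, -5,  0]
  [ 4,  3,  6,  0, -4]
x^5 + 25*x^4 + 250*x^3 + 1250*x^2 + 3125*x + 3125

Expanding det(x·I − A) (e.g. by cofactor expansion or by noting that A is similar to its Jordan form J, which has the same characteristic polynomial as A) gives
  χ_A(x) = x^5 + 25*x^4 + 250*x^3 + 1250*x^2 + 3125*x + 3125
which factors as (x + 5)^5. The eigenvalues (with algebraic multiplicities) are λ = -5 with multiplicity 5.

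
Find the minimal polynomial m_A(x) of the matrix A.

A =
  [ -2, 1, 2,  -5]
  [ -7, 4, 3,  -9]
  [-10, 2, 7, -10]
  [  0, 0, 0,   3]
x^3 - 9*x^2 + 27*x - 27

The characteristic polynomial is χ_A(x) = (x - 3)^4, so the eigenvalues are known. The minimal polynomial is
  m_A(x) = Π_λ (x − λ)^{k_λ}
where k_λ is the size of the *largest* Jordan block for λ (equivalently, the smallest k with (A − λI)^k v = 0 for every generalised eigenvector v of λ).

  λ = 3: largest Jordan block has size 3, contributing (x − 3)^3

So m_A(x) = (x - 3)^3 = x^3 - 9*x^2 + 27*x - 27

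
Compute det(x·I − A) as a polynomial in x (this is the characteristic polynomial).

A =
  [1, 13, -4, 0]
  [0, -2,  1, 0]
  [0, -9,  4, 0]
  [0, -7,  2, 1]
x^4 - 4*x^3 + 6*x^2 - 4*x + 1

Expanding det(x·I − A) (e.g. by cofactor expansion or by noting that A is similar to its Jordan form J, which has the same characteristic polynomial as A) gives
  χ_A(x) = x^4 - 4*x^3 + 6*x^2 - 4*x + 1
which factors as (x - 1)^4. The eigenvalues (with algebraic multiplicities) are λ = 1 with multiplicity 4.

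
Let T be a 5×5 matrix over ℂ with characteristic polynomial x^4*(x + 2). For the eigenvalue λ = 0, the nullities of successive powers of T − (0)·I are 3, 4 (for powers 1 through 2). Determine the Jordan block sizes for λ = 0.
Block sizes for λ = 0: [2, 1, 1]

From the dimensions of kernels of powers, the number of Jordan blocks of size at least j is d_j − d_{j−1} where d_j = dim ker(N^j) (with d_0 = 0). Computing the differences gives [3, 1].
The number of blocks of size exactly k is (#blocks of size ≥ k) − (#blocks of size ≥ k + 1), so the partition is: 2 block(s) of size 1, 1 block(s) of size 2.
In nonincreasing order the block sizes are [2, 1, 1].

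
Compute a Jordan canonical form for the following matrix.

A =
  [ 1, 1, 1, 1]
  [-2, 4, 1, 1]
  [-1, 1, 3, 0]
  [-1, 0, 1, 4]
J_2(3) ⊕ J_2(3)

The characteristic polynomial is
  det(x·I − A) = x^4 - 12*x^3 + 54*x^2 - 108*x + 81 = (x - 3)^4

Eigenvalues and multiplicities (the geometric multiplicity of λ is n − rank(A − λI), which equals the number of Jordan blocks for λ):
  λ = 3: algebraic multiplicity = 4, geometric multiplicity = 2

Determining the block sizes for each eigenvalue:
  λ = 3: with am = 4 and gm = 2, the partition is not yet determined (e.g. several partitions of 4 into 2 parts exist). Let N = A − (3)·I. Computing rank(N^1) = 2, rank(N^2) = 0; the number of blocks of size ≥ j is rank(N^{j−1}) − rank(N^j), giving [2, 2]. So we have 2 block(s) of size 2 → block sizes [2, 2]

Assembling the blocks gives a Jordan form
J =
  [3, 1, 0, 0]
  [0, 3, 0, 0]
  [0, 0, 3, 1]
  [0, 0, 0, 3]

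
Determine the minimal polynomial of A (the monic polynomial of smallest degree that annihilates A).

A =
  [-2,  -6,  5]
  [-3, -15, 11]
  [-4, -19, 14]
x^3 + 3*x^2 + 3*x + 1

The characteristic polynomial is χ_A(x) = (x + 1)^3, so the eigenvalues are known. The minimal polynomial is
  m_A(x) = Π_λ (x − λ)^{k_λ}
where k_λ is the size of the *largest* Jordan block for λ (equivalently, the smallest k with (A − λI)^k v = 0 for every generalised eigenvector v of λ).

  λ = -1: largest Jordan block has size 3, contributing (x + 1)^3

So m_A(x) = (x + 1)^3 = x^3 + 3*x^2 + 3*x + 1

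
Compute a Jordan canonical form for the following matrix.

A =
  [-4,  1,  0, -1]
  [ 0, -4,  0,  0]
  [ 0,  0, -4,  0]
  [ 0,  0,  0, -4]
J_2(-4) ⊕ J_1(-4) ⊕ J_1(-4)

The characteristic polynomial is
  det(x·I − A) = x^4 + 16*x^3 + 96*x^2 + 256*x + 256 = (x + 4)^4

Eigenvalues and multiplicities (the geometric multiplicity of λ is n − rank(A − λI), which equals the number of Jordan blocks for λ):
  λ = -4: algebraic multiplicity = 4, geometric multiplicity = 3

Determining the block sizes for each eigenvalue:
  λ = -4: 3 blocks summing to 4 forces exactly one block of size 2 and the rest size 1 → block sizes [2, 1, 1]

Assembling the blocks gives a Jordan form
J =
  [-4,  1,  0,  0]
  [ 0, -4,  0,  0]
  [ 0,  0, -4,  0]
  [ 0,  0,  0, -4]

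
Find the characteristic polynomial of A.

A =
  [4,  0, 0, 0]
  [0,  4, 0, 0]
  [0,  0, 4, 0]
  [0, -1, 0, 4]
x^4 - 16*x^3 + 96*x^2 - 256*x + 256

Expanding det(x·I − A) (e.g. by cofactor expansion or by noting that A is similar to its Jordan form J, which has the same characteristic polynomial as A) gives
  χ_A(x) = x^4 - 16*x^3 + 96*x^2 - 256*x + 256
which factors as (x - 4)^4. The eigenvalues (with algebraic multiplicities) are λ = 4 with multiplicity 4.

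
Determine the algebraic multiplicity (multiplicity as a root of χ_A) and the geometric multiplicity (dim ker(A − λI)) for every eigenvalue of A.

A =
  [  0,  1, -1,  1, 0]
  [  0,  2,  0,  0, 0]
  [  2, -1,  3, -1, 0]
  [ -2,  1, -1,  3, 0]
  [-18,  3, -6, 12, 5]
λ = 2: alg = 4, geom = 3; λ = 5: alg = 1, geom = 1

Step 1 — factor the characteristic polynomial to read off the algebraic multiplicities:
  χ_A(x) = (x - 5)*(x - 2)^4

Step 2 — compute geometric multiplicities via the rank-nullity identity g(λ) = n − rank(A − λI):
  rank(A − (2)·I) = 2, so dim ker(A − (2)·I) = n − 2 = 3
  rank(A − (5)·I) = 4, so dim ker(A − (5)·I) = n − 4 = 1

Summary:
  λ = 2: algebraic multiplicity = 4, geometric multiplicity = 3
  λ = 5: algebraic multiplicity = 1, geometric multiplicity = 1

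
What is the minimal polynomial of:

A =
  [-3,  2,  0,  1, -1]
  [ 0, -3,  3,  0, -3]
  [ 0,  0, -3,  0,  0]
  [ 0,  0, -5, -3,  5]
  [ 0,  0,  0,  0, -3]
x^3 + 9*x^2 + 27*x + 27

The characteristic polynomial is χ_A(x) = (x + 3)^5, so the eigenvalues are known. The minimal polynomial is
  m_A(x) = Π_λ (x − λ)^{k_λ}
where k_λ is the size of the *largest* Jordan block for λ (equivalently, the smallest k with (A − λI)^k v = 0 for every generalised eigenvector v of λ).

  λ = -3: largest Jordan block has size 3, contributing (x + 3)^3

So m_A(x) = (x + 3)^3 = x^3 + 9*x^2 + 27*x + 27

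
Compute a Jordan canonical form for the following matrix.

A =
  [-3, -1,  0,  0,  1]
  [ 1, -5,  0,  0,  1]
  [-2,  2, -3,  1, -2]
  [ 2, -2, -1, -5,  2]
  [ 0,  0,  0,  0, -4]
J_2(-4) ⊕ J_2(-4) ⊕ J_1(-4)

The characteristic polynomial is
  det(x·I − A) = x^5 + 20*x^4 + 160*x^3 + 640*x^2 + 1280*x + 1024 = (x + 4)^5

Eigenvalues and multiplicities (the geometric multiplicity of λ is n − rank(A − λI), which equals the number of Jordan blocks for λ):
  λ = -4: algebraic multiplicity = 5, geometric multiplicity = 3

Determining the block sizes for each eigenvalue:
  λ = -4: with am = 5 and gm = 3, the partition is not yet determined (e.g. several partitions of 5 into 3 parts exist). Let N = A − (-4)·I. Computing rank(N^1) = 2, rank(N^2) = 0; the number of blocks of size ≥ j is rank(N^{j−1}) − rank(N^j), giving [3, 2]. So we have 2 block(s) of size 2, 1 block(s) of size 1 → block sizes [2, 2, 1]

Assembling the blocks gives a Jordan form
J =
  [-4,  1,  0,  0,  0]
  [ 0, -4,  0,  0,  0]
  [ 0,  0, -4,  1,  0]
  [ 0,  0,  0, -4,  0]
  [ 0,  0,  0,  0, -4]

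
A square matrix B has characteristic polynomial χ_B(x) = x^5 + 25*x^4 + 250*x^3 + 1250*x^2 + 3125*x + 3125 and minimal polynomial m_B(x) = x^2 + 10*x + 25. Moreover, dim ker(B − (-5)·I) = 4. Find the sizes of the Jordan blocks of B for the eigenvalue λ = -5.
Block sizes for λ = -5: [2, 1, 1, 1]

Step 1 — from the characteristic polynomial, algebraic multiplicity of λ = -5 is 5. From dim ker(B − (-5)·I) = 4, there are exactly 4 Jordan blocks for λ = -5.
Step 2 — from the minimal polynomial, the factor (x + 5)^2 tells us the largest block for λ = -5 has size 2.
Step 3 — with total size 5, 4 blocks, and largest block 2, the block sizes (in nonincreasing order) are [2, 1, 1, 1].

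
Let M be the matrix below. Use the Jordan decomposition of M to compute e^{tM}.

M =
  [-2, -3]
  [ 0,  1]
e^{tM} =
  [exp(-2*t), -exp(t) + exp(-2*t)]
  [0, exp(t)]

Strategy: write M = P · J · P⁻¹ where J is a Jordan canonical form, so e^{tM} = P · e^{tJ} · P⁻¹, and e^{tJ} can be computed block-by-block.

M has Jordan form
J =
  [-2, 0]
  [ 0, 1]
(up to reordering of blocks).

Per-block formulas:
  For a 1×1 block at λ = 1: exp(t · [1]) = [e^(1t)].
  For a 1×1 block at λ = -2: exp(t · [-2]) = [e^(-2t)].

After assembling e^{tJ} and conjugating by P, we get:

e^{tM} =
  [exp(-2*t), -exp(t) + exp(-2*t)]
  [0, exp(t)]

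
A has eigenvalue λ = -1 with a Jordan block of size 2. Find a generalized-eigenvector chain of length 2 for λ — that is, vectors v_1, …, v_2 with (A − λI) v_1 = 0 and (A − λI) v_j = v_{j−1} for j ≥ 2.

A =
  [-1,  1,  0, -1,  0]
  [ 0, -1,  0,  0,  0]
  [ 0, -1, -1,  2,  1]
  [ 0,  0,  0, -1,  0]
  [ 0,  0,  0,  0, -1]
A Jordan chain for λ = -1 of length 2:
v_1 = (1, 0, -1, 0, 0)ᵀ
v_2 = (0, 1, 0, 0, 0)ᵀ

Let N = A − (-1)·I. We want v_2 with N^2 v_2 = 0 but N^1 v_2 ≠ 0; then v_{j-1} := N · v_j for j = 2, …, 2.

Pick v_2 = (0, 1, 0, 0, 0)ᵀ.
Then v_1 = N · v_2 = (1, 0, -1, 0, 0)ᵀ.

Sanity check: (A − (-1)·I) v_1 = (0, 0, 0, 0, 0)ᵀ = 0. ✓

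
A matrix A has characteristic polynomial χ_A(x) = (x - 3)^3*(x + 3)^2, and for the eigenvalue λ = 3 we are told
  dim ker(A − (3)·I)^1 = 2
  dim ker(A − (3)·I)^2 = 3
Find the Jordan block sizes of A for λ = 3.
Block sizes for λ = 3: [2, 1]

From the dimensions of kernels of powers, the number of Jordan blocks of size at least j is d_j − d_{j−1} where d_j = dim ker(N^j) (with d_0 = 0). Computing the differences gives [2, 1].
The number of blocks of size exactly k is (#blocks of size ≥ k) − (#blocks of size ≥ k + 1), so the partition is: 1 block(s) of size 1, 1 block(s) of size 2.
In nonincreasing order the block sizes are [2, 1].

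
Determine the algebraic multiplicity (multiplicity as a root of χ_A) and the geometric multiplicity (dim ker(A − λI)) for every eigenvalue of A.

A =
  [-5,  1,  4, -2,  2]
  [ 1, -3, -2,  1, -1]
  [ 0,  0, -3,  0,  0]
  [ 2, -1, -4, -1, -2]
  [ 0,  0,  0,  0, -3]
λ = -3: alg = 5, geom = 3

Step 1 — factor the characteristic polynomial to read off the algebraic multiplicities:
  χ_A(x) = (x + 3)^5

Step 2 — compute geometric multiplicities via the rank-nullity identity g(λ) = n − rank(A − λI):
  rank(A − (-3)·I) = 2, so dim ker(A − (-3)·I) = n − 2 = 3

Summary:
  λ = -3: algebraic multiplicity = 5, geometric multiplicity = 3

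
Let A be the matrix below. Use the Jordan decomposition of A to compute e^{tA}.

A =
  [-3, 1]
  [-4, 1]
e^{tA} =
  [-2*t*exp(-t) + exp(-t), t*exp(-t)]
  [-4*t*exp(-t), 2*t*exp(-t) + exp(-t)]

Strategy: write A = P · J · P⁻¹ where J is a Jordan canonical form, so e^{tA} = P · e^{tJ} · P⁻¹, and e^{tJ} can be computed block-by-block.

A has Jordan form
J =
  [-1,  1]
  [ 0, -1]
(up to reordering of blocks).

Per-block formulas:
  For a 2×2 Jordan block J_2(-1): exp(t · J_2(-1)) = e^(-1t)·(I + t·N), where N is the 2×2 nilpotent shift.

After assembling e^{tJ} and conjugating by P, we get:

e^{tA} =
  [-2*t*exp(-t) + exp(-t), t*exp(-t)]
  [-4*t*exp(-t), 2*t*exp(-t) + exp(-t)]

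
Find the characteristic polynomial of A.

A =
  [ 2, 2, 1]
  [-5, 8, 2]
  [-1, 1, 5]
x^3 - 15*x^2 + 75*x - 125

Expanding det(x·I − A) (e.g. by cofactor expansion or by noting that A is similar to its Jordan form J, which has the same characteristic polynomial as A) gives
  χ_A(x) = x^3 - 15*x^2 + 75*x - 125
which factors as (x - 5)^3. The eigenvalues (with algebraic multiplicities) are λ = 5 with multiplicity 3.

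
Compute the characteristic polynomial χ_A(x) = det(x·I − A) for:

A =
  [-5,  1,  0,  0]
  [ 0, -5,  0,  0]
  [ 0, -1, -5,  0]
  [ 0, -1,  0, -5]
x^4 + 20*x^3 + 150*x^2 + 500*x + 625

Expanding det(x·I − A) (e.g. by cofactor expansion or by noting that A is similar to its Jordan form J, which has the same characteristic polynomial as A) gives
  χ_A(x) = x^4 + 20*x^3 + 150*x^2 + 500*x + 625
which factors as (x + 5)^4. The eigenvalues (with algebraic multiplicities) are λ = -5 with multiplicity 4.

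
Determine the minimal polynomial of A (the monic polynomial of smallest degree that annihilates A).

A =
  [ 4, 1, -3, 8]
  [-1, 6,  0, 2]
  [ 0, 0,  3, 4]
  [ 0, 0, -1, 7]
x^3 - 15*x^2 + 75*x - 125

The characteristic polynomial is χ_A(x) = (x - 5)^4, so the eigenvalues are known. The minimal polynomial is
  m_A(x) = Π_λ (x − λ)^{k_λ}
where k_λ is the size of the *largest* Jordan block for λ (equivalently, the smallest k with (A − λI)^k v = 0 for every generalised eigenvector v of λ).

  λ = 5: largest Jordan block has size 3, contributing (x − 5)^3

So m_A(x) = (x - 5)^3 = x^3 - 15*x^2 + 75*x - 125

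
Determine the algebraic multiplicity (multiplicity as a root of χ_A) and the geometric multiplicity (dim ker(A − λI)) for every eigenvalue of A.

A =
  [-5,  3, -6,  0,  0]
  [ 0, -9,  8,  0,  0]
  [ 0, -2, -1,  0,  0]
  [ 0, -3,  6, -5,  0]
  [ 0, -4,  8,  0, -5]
λ = -5: alg = 5, geom = 4

Step 1 — factor the characteristic polynomial to read off the algebraic multiplicities:
  χ_A(x) = (x + 5)^5

Step 2 — compute geometric multiplicities via the rank-nullity identity g(λ) = n − rank(A − λI):
  rank(A − (-5)·I) = 1, so dim ker(A − (-5)·I) = n − 1 = 4

Summary:
  λ = -5: algebraic multiplicity = 5, geometric multiplicity = 4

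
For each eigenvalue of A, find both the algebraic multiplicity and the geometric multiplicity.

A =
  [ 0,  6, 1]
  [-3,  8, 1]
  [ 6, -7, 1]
λ = 3: alg = 3, geom = 1

Step 1 — factor the characteristic polynomial to read off the algebraic multiplicities:
  χ_A(x) = (x - 3)^3

Step 2 — compute geometric multiplicities via the rank-nullity identity g(λ) = n − rank(A − λI):
  rank(A − (3)·I) = 2, so dim ker(A − (3)·I) = n − 2 = 1

Summary:
  λ = 3: algebraic multiplicity = 3, geometric multiplicity = 1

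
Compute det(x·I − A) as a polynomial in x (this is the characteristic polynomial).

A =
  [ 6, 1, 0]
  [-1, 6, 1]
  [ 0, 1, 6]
x^3 - 18*x^2 + 108*x - 216

Expanding det(x·I − A) (e.g. by cofactor expansion or by noting that A is similar to its Jordan form J, which has the same characteristic polynomial as A) gives
  χ_A(x) = x^3 - 18*x^2 + 108*x - 216
which factors as (x - 6)^3. The eigenvalues (with algebraic multiplicities) are λ = 6 with multiplicity 3.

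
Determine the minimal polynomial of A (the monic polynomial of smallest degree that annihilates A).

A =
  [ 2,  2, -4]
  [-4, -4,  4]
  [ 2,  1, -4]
x^2 + 4*x + 4

The characteristic polynomial is χ_A(x) = (x + 2)^3, so the eigenvalues are known. The minimal polynomial is
  m_A(x) = Π_λ (x − λ)^{k_λ}
where k_λ is the size of the *largest* Jordan block for λ (equivalently, the smallest k with (A − λI)^k v = 0 for every generalised eigenvector v of λ).

  λ = -2: largest Jordan block has size 2, contributing (x + 2)^2

So m_A(x) = (x + 2)^2 = x^2 + 4*x + 4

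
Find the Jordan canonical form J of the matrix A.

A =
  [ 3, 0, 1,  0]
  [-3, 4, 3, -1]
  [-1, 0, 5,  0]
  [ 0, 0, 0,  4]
J_2(4) ⊕ J_2(4)

The characteristic polynomial is
  det(x·I − A) = x^4 - 16*x^3 + 96*x^2 - 256*x + 256 = (x - 4)^4

Eigenvalues and multiplicities (the geometric multiplicity of λ is n − rank(A − λI), which equals the number of Jordan blocks for λ):
  λ = 4: algebraic multiplicity = 4, geometric multiplicity = 2

Determining the block sizes for each eigenvalue:
  λ = 4: with am = 4 and gm = 2, the partition is not yet determined (e.g. several partitions of 4 into 2 parts exist). Let N = A − (4)·I. Computing rank(N^1) = 2, rank(N^2) = 0; the number of blocks of size ≥ j is rank(N^{j−1}) − rank(N^j), giving [2, 2]. So we have 2 block(s) of size 2 → block sizes [2, 2]

Assembling the blocks gives a Jordan form
J =
  [4, 1, 0, 0]
  [0, 4, 0, 0]
  [0, 0, 4, 1]
  [0, 0, 0, 4]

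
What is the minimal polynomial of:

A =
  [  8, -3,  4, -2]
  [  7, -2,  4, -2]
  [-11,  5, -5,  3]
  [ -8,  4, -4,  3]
x^2 - 2*x + 1

The characteristic polynomial is χ_A(x) = (x - 1)^4, so the eigenvalues are known. The minimal polynomial is
  m_A(x) = Π_λ (x − λ)^{k_λ}
where k_λ is the size of the *largest* Jordan block for λ (equivalently, the smallest k with (A − λI)^k v = 0 for every generalised eigenvector v of λ).

  λ = 1: largest Jordan block has size 2, contributing (x − 1)^2

So m_A(x) = (x - 1)^2 = x^2 - 2*x + 1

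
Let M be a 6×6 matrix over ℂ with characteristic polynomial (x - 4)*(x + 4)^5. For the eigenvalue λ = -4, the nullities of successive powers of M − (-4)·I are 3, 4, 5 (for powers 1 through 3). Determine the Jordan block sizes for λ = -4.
Block sizes for λ = -4: [3, 1, 1]

From the dimensions of kernels of powers, the number of Jordan blocks of size at least j is d_j − d_{j−1} where d_j = dim ker(N^j) (with d_0 = 0). Computing the differences gives [3, 1, 1].
The number of blocks of size exactly k is (#blocks of size ≥ k) − (#blocks of size ≥ k + 1), so the partition is: 2 block(s) of size 1, 1 block(s) of size 3.
In nonincreasing order the block sizes are [3, 1, 1].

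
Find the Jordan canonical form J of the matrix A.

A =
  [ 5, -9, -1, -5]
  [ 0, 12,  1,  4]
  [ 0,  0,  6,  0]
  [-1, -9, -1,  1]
J_3(6) ⊕ J_1(6)

The characteristic polynomial is
  det(x·I − A) = x^4 - 24*x^3 + 216*x^2 - 864*x + 1296 = (x - 6)^4

Eigenvalues and multiplicities (the geometric multiplicity of λ is n − rank(A − λI), which equals the number of Jordan blocks for λ):
  λ = 6: algebraic multiplicity = 4, geometric multiplicity = 2

Determining the block sizes for each eigenvalue:
  λ = 6: with am = 4 and gm = 2, the partition is not yet determined (e.g. several partitions of 4 into 2 parts exist). Let N = A − (6)·I. Computing rank(N^1) = 2, rank(N^2) = 1, rank(N^3) = 0; the number of blocks of size ≥ j is rank(N^{j−1}) − rank(N^j), giving [2, 1, 1]. So we have 1 block(s) of size 3, 1 block(s) of size 1 → block sizes [3, 1]

Assembling the blocks gives a Jordan form
J =
  [6, 1, 0, 0]
  [0, 6, 1, 0]
  [0, 0, 6, 0]
  [0, 0, 0, 6]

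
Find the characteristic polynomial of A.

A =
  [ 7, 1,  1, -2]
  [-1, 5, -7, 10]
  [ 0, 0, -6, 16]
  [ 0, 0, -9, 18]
x^4 - 24*x^3 + 216*x^2 - 864*x + 1296

Expanding det(x·I − A) (e.g. by cofactor expansion or by noting that A is similar to its Jordan form J, which has the same characteristic polynomial as A) gives
  χ_A(x) = x^4 - 24*x^3 + 216*x^2 - 864*x + 1296
which factors as (x - 6)^4. The eigenvalues (with algebraic multiplicities) are λ = 6 with multiplicity 4.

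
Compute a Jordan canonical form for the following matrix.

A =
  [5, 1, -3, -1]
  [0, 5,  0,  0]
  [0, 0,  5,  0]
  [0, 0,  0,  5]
J_2(5) ⊕ J_1(5) ⊕ J_1(5)

The characteristic polynomial is
  det(x·I − A) = x^4 - 20*x^3 + 150*x^2 - 500*x + 625 = (x - 5)^4

Eigenvalues and multiplicities (the geometric multiplicity of λ is n − rank(A − λI), which equals the number of Jordan blocks for λ):
  λ = 5: algebraic multiplicity = 4, geometric multiplicity = 3

Determining the block sizes for each eigenvalue:
  λ = 5: 3 blocks summing to 4 forces exactly one block of size 2 and the rest size 1 → block sizes [2, 1, 1]

Assembling the blocks gives a Jordan form
J =
  [5, 1, 0, 0]
  [0, 5, 0, 0]
  [0, 0, 5, 0]
  [0, 0, 0, 5]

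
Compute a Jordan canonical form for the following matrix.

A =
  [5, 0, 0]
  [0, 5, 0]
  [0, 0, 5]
J_1(5) ⊕ J_1(5) ⊕ J_1(5)

The characteristic polynomial is
  det(x·I − A) = x^3 - 15*x^2 + 75*x - 125 = (x - 5)^3

Eigenvalues and multiplicities (the geometric multiplicity of λ is n − rank(A − λI), which equals the number of Jordan blocks for λ):
  λ = 5: algebraic multiplicity = 3, geometric multiplicity = 3

Determining the block sizes for each eigenvalue:
  λ = 5: gm = am = 3, so every block has size 1 → block sizes [1, 1, 1]

Assembling the blocks gives a Jordan form
J =
  [5, 0, 0]
  [0, 5, 0]
  [0, 0, 5]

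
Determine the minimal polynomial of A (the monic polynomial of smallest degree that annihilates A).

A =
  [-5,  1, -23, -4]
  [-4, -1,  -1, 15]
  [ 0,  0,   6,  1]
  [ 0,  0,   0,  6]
x^4 - 6*x^3 - 27*x^2 + 108*x + 324

The characteristic polynomial is χ_A(x) = (x - 6)^2*(x + 3)^2, so the eigenvalues are known. The minimal polynomial is
  m_A(x) = Π_λ (x − λ)^{k_λ}
where k_λ is the size of the *largest* Jordan block for λ (equivalently, the smallest k with (A − λI)^k v = 0 for every generalised eigenvector v of λ).

  λ = -3: largest Jordan block has size 2, contributing (x + 3)^2
  λ = 6: largest Jordan block has size 2, contributing (x − 6)^2

So m_A(x) = (x - 6)^2*(x + 3)^2 = x^4 - 6*x^3 - 27*x^2 + 108*x + 324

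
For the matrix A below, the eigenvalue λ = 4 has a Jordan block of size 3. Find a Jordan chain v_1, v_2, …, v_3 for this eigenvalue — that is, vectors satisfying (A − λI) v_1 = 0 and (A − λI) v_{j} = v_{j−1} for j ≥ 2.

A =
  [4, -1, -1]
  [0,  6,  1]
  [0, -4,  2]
A Jordan chain for λ = 4 of length 3:
v_1 = (2, 0, 0)ᵀ
v_2 = (-1, 2, -4)ᵀ
v_3 = (0, 1, 0)ᵀ

Let N = A − (4)·I. We want v_3 with N^3 v_3 = 0 but N^2 v_3 ≠ 0; then v_{j-1} := N · v_j for j = 3, …, 2.

Pick v_3 = (0, 1, 0)ᵀ.
Then v_2 = N · v_3 = (-1, 2, -4)ᵀ.
Then v_1 = N · v_2 = (2, 0, 0)ᵀ.

Sanity check: (A − (4)·I) v_1 = (0, 0, 0)ᵀ = 0. ✓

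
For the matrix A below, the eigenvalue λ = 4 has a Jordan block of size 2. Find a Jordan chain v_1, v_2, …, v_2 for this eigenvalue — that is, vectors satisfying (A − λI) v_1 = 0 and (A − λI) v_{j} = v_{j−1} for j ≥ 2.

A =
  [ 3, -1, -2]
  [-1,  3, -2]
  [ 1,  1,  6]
A Jordan chain for λ = 4 of length 2:
v_1 = (-1, -1, 1)ᵀ
v_2 = (1, 0, 0)ᵀ

Let N = A − (4)·I. We want v_2 with N^2 v_2 = 0 but N^1 v_2 ≠ 0; then v_{j-1} := N · v_j for j = 2, …, 2.

Pick v_2 = (1, 0, 0)ᵀ.
Then v_1 = N · v_2 = (-1, -1, 1)ᵀ.

Sanity check: (A − (4)·I) v_1 = (0, 0, 0)ᵀ = 0. ✓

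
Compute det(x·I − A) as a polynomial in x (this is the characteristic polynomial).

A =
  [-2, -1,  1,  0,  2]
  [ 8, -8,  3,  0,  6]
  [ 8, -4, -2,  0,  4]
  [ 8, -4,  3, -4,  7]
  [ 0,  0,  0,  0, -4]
x^5 + 20*x^4 + 160*x^3 + 640*x^2 + 1280*x + 1024

Expanding det(x·I − A) (e.g. by cofactor expansion or by noting that A is similar to its Jordan form J, which has the same characteristic polynomial as A) gives
  χ_A(x) = x^5 + 20*x^4 + 160*x^3 + 640*x^2 + 1280*x + 1024
which factors as (x + 4)^5. The eigenvalues (with algebraic multiplicities) are λ = -4 with multiplicity 5.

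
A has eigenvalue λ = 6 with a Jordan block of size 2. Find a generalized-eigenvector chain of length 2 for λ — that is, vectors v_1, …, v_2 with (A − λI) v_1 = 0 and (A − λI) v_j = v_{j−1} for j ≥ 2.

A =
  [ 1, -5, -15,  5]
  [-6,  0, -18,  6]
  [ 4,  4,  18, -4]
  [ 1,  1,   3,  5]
A Jordan chain for λ = 6 of length 2:
v_1 = (-5, -6, 4, 1)ᵀ
v_2 = (1, 0, 0, 0)ᵀ

Let N = A − (6)·I. We want v_2 with N^2 v_2 = 0 but N^1 v_2 ≠ 0; then v_{j-1} := N · v_j for j = 2, …, 2.

Pick v_2 = (1, 0, 0, 0)ᵀ.
Then v_1 = N · v_2 = (-5, -6, 4, 1)ᵀ.

Sanity check: (A − (6)·I) v_1 = (0, 0, 0, 0)ᵀ = 0. ✓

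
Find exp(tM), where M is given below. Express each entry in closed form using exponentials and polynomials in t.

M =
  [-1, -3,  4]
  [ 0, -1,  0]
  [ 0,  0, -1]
e^{tM} =
  [exp(-t), -3*t*exp(-t), 4*t*exp(-t)]
  [0, exp(-t), 0]
  [0, 0, exp(-t)]

Strategy: write M = P · J · P⁻¹ where J is a Jordan canonical form, so e^{tM} = P · e^{tJ} · P⁻¹, and e^{tJ} can be computed block-by-block.

M has Jordan form
J =
  [-1,  1,  0]
  [ 0, -1,  0]
  [ 0,  0, -1]
(up to reordering of blocks).

Per-block formulas:
  For a 2×2 Jordan block J_2(-1): exp(t · J_2(-1)) = e^(-1t)·(I + t·N), where N is the 2×2 nilpotent shift.
  For a 1×1 block at λ = -1: exp(t · [-1]) = [e^(-1t)].

After assembling e^{tJ} and conjugating by P, we get:

e^{tM} =
  [exp(-t), -3*t*exp(-t), 4*t*exp(-t)]
  [0, exp(-t), 0]
  [0, 0, exp(-t)]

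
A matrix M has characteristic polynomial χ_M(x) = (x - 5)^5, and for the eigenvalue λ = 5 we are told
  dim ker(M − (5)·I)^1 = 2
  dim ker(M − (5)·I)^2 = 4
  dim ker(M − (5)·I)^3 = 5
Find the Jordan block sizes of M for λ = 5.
Block sizes for λ = 5: [3, 2]

From the dimensions of kernels of powers, the number of Jordan blocks of size at least j is d_j − d_{j−1} where d_j = dim ker(N^j) (with d_0 = 0). Computing the differences gives [2, 2, 1].
The number of blocks of size exactly k is (#blocks of size ≥ k) − (#blocks of size ≥ k + 1), so the partition is: 1 block(s) of size 2, 1 block(s) of size 3.
In nonincreasing order the block sizes are [3, 2].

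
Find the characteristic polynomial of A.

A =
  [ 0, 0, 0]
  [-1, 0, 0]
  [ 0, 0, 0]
x^3

Expanding det(x·I − A) (e.g. by cofactor expansion or by noting that A is similar to its Jordan form J, which has the same characteristic polynomial as A) gives
  χ_A(x) = x^3
which factors as x^3. The eigenvalues (with algebraic multiplicities) are λ = 0 with multiplicity 3.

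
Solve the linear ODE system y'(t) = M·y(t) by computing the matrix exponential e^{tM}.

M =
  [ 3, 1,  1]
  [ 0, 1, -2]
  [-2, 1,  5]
e^{tM} =
  [-t^2*exp(3*t) + exp(3*t), -t^2*exp(3*t)/2 + t*exp(3*t), t*exp(3*t)]
  [2*t^2*exp(3*t), t^2*exp(3*t) - 2*t*exp(3*t) + exp(3*t), -2*t*exp(3*t)]
  [-2*t^2*exp(3*t) - 2*t*exp(3*t), -t^2*exp(3*t) + t*exp(3*t), 2*t*exp(3*t) + exp(3*t)]

Strategy: write M = P · J · P⁻¹ where J is a Jordan canonical form, so e^{tM} = P · e^{tJ} · P⁻¹, and e^{tJ} can be computed block-by-block.

M has Jordan form
J =
  [3, 1, 0]
  [0, 3, 1]
  [0, 0, 3]
(up to reordering of blocks).

Per-block formulas:
  For a 3×3 Jordan block J_3(3): exp(t · J_3(3)) = e^(3t)·(I + t·N + (t^2/2)·N^2), where N is the 3×3 nilpotent shift.

After assembling e^{tJ} and conjugating by P, we get:

e^{tM} =
  [-t^2*exp(3*t) + exp(3*t), -t^2*exp(3*t)/2 + t*exp(3*t), t*exp(3*t)]
  [2*t^2*exp(3*t), t^2*exp(3*t) - 2*t*exp(3*t) + exp(3*t), -2*t*exp(3*t)]
  [-2*t^2*exp(3*t) - 2*t*exp(3*t), -t^2*exp(3*t) + t*exp(3*t), 2*t*exp(3*t) + exp(3*t)]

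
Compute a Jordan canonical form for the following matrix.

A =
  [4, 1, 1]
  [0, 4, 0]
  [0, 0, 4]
J_2(4) ⊕ J_1(4)

The characteristic polynomial is
  det(x·I − A) = x^3 - 12*x^2 + 48*x - 64 = (x - 4)^3

Eigenvalues and multiplicities (the geometric multiplicity of λ is n − rank(A − λI), which equals the number of Jordan blocks for λ):
  λ = 4: algebraic multiplicity = 3, geometric multiplicity = 2

Determining the block sizes for each eigenvalue:
  λ = 4: 2 blocks summing to 3 forces exactly one block of size 2 and the rest size 1 → block sizes [2, 1]

Assembling the blocks gives a Jordan form
J =
  [4, 1, 0]
  [0, 4, 0]
  [0, 0, 4]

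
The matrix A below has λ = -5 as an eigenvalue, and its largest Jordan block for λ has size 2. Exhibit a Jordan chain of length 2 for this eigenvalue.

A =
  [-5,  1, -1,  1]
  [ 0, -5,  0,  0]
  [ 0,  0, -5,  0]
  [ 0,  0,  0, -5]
A Jordan chain for λ = -5 of length 2:
v_1 = (1, 0, 0, 0)ᵀ
v_2 = (0, 1, 0, 0)ᵀ

Let N = A − (-5)·I. We want v_2 with N^2 v_2 = 0 but N^1 v_2 ≠ 0; then v_{j-1} := N · v_j for j = 2, …, 2.

Pick v_2 = (0, 1, 0, 0)ᵀ.
Then v_1 = N · v_2 = (1, 0, 0, 0)ᵀ.

Sanity check: (A − (-5)·I) v_1 = (0, 0, 0, 0)ᵀ = 0. ✓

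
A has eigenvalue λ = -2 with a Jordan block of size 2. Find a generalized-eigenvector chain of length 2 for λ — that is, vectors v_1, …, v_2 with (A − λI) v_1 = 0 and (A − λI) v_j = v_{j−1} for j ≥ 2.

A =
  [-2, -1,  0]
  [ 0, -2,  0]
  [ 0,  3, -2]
A Jordan chain for λ = -2 of length 2:
v_1 = (-1, 0, 3)ᵀ
v_2 = (0, 1, 0)ᵀ

Let N = A − (-2)·I. We want v_2 with N^2 v_2 = 0 but N^1 v_2 ≠ 0; then v_{j-1} := N · v_j for j = 2, …, 2.

Pick v_2 = (0, 1, 0)ᵀ.
Then v_1 = N · v_2 = (-1, 0, 3)ᵀ.

Sanity check: (A − (-2)·I) v_1 = (0, 0, 0)ᵀ = 0. ✓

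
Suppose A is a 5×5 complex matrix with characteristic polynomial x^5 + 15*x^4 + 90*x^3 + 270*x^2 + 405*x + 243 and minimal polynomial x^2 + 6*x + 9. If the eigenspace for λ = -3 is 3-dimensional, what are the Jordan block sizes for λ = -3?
Block sizes for λ = -3: [2, 2, 1]

Step 1 — from the characteristic polynomial, algebraic multiplicity of λ = -3 is 5. From dim ker(A − (-3)·I) = 3, there are exactly 3 Jordan blocks for λ = -3.
Step 2 — from the minimal polynomial, the factor (x + 3)^2 tells us the largest block for λ = -3 has size 2.
Step 3 — with total size 5, 3 blocks, and largest block 2, the block sizes (in nonincreasing order) are [2, 2, 1].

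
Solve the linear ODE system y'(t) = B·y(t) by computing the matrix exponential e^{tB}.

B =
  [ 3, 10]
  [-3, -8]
e^{tB} =
  [6*exp(-2*t) - 5*exp(-3*t), 10*exp(-2*t) - 10*exp(-3*t)]
  [-3*exp(-2*t) + 3*exp(-3*t), -5*exp(-2*t) + 6*exp(-3*t)]

Strategy: write B = P · J · P⁻¹ where J is a Jordan canonical form, so e^{tB} = P · e^{tJ} · P⁻¹, and e^{tJ} can be computed block-by-block.

B has Jordan form
J =
  [-3,  0]
  [ 0, -2]
(up to reordering of blocks).

Per-block formulas:
  For a 1×1 block at λ = -3: exp(t · [-3]) = [e^(-3t)].
  For a 1×1 block at λ = -2: exp(t · [-2]) = [e^(-2t)].

After assembling e^{tJ} and conjugating by P, we get:

e^{tB} =
  [6*exp(-2*t) - 5*exp(-3*t), 10*exp(-2*t) - 10*exp(-3*t)]
  [-3*exp(-2*t) + 3*exp(-3*t), -5*exp(-2*t) + 6*exp(-3*t)]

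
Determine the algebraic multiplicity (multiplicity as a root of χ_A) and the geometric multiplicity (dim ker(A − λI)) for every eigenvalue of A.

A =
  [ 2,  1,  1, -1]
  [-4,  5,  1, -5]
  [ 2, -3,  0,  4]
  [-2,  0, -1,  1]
λ = 2: alg = 4, geom = 2

Step 1 — factor the characteristic polynomial to read off the algebraic multiplicities:
  χ_A(x) = (x - 2)^4

Step 2 — compute geometric multiplicities via the rank-nullity identity g(λ) = n − rank(A − λI):
  rank(A − (2)·I) = 2, so dim ker(A − (2)·I) = n − 2 = 2

Summary:
  λ = 2: algebraic multiplicity = 4, geometric multiplicity = 2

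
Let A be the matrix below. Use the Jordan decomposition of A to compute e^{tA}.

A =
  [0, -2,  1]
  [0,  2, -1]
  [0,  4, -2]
e^{tA} =
  [1, -2*t, t]
  [0, 2*t + 1, -t]
  [0, 4*t, 1 - 2*t]

Strategy: write A = P · J · P⁻¹ where J is a Jordan canonical form, so e^{tA} = P · e^{tJ} · P⁻¹, and e^{tJ} can be computed block-by-block.

A has Jordan form
J =
  [0, 1, 0]
  [0, 0, 0]
  [0, 0, 0]
(up to reordering of blocks).

Per-block formulas:
  For a 2×2 Jordan block J_2(0): exp(t · J_2(0)) = e^(0t)·(I + t·N), where N is the 2×2 nilpotent shift.
  For a 1×1 block at λ = 0: exp(t · [0]) = [e^(0t)].

After assembling e^{tJ} and conjugating by P, we get:

e^{tA} =
  [1, -2*t, t]
  [0, 2*t + 1, -t]
  [0, 4*t, 1 - 2*t]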